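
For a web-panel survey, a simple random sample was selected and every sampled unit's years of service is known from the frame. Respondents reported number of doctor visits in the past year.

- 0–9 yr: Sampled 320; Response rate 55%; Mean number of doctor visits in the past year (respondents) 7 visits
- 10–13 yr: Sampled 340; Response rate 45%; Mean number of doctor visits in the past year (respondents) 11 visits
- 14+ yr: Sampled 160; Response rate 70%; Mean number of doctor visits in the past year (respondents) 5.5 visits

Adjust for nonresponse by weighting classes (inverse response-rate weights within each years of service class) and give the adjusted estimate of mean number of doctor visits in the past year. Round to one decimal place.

8.4

With weight = n_sampled/n_responded per class, the weighted class total is n_sampled:
  0–9 yr: 320 × 7 = 2240
  10–13 yr: 340 × 11 = 3740
  14+ yr: 160 × 5.5 = 880
Adjusted estimate = 6860 / 820 = 8.36585 → 8.4.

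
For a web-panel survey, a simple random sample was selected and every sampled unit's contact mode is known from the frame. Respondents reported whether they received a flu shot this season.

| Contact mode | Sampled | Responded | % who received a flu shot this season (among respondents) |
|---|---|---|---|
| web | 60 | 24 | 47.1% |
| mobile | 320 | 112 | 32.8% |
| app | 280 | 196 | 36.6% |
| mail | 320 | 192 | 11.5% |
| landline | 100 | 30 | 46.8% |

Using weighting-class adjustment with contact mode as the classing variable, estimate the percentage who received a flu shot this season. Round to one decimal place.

29.6%

Response rates by class: web 24/60 = 40%, mobile 112/320 = 35%, app 196/280 = 70%, mail 192/320 = 60%, landline 30/100 = 30%.
With weight = n_sampled/n_responded per class, the weighted class total is n_sampled:
  web: 60 × 47.1 = 2826
  mobile: 320 × 32.8 = 10,496
  app: 280 × 36.6 = 10,248
  mail: 320 × 11.5 = 3680
  landline: 100 × 46.8 = 4680
Adjusted estimate = 31,930 / 1,080 = 29.5648 → 29.6%.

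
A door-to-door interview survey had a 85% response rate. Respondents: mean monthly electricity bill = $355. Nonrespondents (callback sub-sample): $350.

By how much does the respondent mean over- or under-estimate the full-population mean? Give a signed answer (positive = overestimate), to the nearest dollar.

+$1

Nonresponse fraction = 1 − 0.85 = 0.15.
Bias = (nonresponse fraction) × (respondent mean − nonrespondent mean)
     = 0.15 × (355 − 350) = 0.15 × 5 = 0.75.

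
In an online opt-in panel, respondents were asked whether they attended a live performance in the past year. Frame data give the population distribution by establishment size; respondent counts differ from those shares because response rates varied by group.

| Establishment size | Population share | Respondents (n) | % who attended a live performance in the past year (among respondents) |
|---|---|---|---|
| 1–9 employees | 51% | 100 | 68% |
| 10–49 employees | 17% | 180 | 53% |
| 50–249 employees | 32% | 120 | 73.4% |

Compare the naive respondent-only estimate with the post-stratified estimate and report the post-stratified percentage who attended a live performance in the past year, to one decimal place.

67.2%

Unadjusted (pooled respondent) estimate weights by respondent counts:
  (100/400)×68 + (180/400)×53 + (120/400)×73.4 = 62.87%
Reweighting by population establishment size shares:
  0.51×68 + 0.17×53 + 0.32×73.4 = 67.178%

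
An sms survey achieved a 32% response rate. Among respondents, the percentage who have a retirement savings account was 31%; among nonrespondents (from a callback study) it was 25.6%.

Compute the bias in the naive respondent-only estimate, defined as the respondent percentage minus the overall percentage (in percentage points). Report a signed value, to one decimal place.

+3.7 percentage points

Nonresponse fraction = 1 − 0.32 = 0.68.
Bias = (nonresponse fraction) × (respondent percentage − nonrespondent percentage)
     = 0.68 × (31 − 25.6) = 0.68 × 5.4 = 3.672.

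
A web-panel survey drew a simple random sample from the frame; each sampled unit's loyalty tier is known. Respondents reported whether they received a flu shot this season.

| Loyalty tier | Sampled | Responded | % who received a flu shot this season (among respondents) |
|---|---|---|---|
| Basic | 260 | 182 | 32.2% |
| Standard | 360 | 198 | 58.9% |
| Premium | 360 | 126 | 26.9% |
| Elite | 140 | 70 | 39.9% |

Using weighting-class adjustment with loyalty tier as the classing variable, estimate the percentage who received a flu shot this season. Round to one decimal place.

Response rates by class: Basic 182/260 = 70%, Standard 198/360 = 55%, Premium 126/360 = 35%, Elite 70/140 = 50%.
Weighting each respondent by the inverse class response rate inflates each class back to its sampled size, so the class weight is n_sampled:
  Basic: 260 × 32.2 = 8372
  Standard: 360 × 58.9 = 21,204
  Premium: 360 × 26.9 = 9684
  Elite: 140 × 39.9 = 5586
Adjusted estimate = 44,846 / 1,120 = 40.0411 → 40.0%.

40.0%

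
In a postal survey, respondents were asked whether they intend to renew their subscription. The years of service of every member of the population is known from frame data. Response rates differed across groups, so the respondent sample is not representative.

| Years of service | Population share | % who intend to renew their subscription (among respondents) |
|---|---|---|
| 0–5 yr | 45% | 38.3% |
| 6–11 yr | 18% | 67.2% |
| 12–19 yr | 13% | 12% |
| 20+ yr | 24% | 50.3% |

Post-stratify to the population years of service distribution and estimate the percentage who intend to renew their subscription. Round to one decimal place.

43.0%

Weight each group's respondent value by its population share:
  0–5 yr: 0.45 × 38.3 = 17.235
  6–11 yr: 0.18 × 67.2 = 12.096
  12–19 yr: 0.13 × 12 = 1.56
  20+ yr: 0.24 × 50.3 = 12.072
Post-stratified estimate = 42.963 → 43.0%.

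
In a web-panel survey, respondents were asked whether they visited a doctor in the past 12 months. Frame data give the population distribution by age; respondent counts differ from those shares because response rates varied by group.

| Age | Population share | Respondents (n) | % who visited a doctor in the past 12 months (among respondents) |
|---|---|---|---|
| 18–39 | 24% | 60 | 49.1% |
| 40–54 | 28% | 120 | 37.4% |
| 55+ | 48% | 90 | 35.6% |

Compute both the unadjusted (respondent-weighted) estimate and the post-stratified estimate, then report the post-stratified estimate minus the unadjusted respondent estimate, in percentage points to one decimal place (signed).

-0.1 percentage points

Unadjusted (pooled respondent) estimate weights by respondent counts:
  (60/270)×49.1 + (120/270)×37.4 + (90/270)×35.6 = 39.4%
Post-stratifying to population shares instead:
  0.24×49.1 + 0.28×37.4 + 0.48×35.6 = 39.344%
Difference = 39.344 − 39.4 = -0.056 pp.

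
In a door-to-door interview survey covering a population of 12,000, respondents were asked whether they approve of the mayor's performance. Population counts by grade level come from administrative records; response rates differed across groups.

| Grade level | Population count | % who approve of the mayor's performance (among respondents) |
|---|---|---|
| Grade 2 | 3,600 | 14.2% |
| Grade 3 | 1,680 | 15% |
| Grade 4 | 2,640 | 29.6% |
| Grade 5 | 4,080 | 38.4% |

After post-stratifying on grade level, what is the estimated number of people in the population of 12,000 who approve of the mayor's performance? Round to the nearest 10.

Estimated count per cell = population count × respondent percentage:
  Grade 2: 3,600 × 14.2% = 511.2
  Grade 3: 1,680 × 15% = 252
  Grade 4: 2,640 × 29.6% = 781.44
  Grade 5: 4,080 × 38.4% = 1566.72
Estimated total = 3111.36 → 3,110.

3,110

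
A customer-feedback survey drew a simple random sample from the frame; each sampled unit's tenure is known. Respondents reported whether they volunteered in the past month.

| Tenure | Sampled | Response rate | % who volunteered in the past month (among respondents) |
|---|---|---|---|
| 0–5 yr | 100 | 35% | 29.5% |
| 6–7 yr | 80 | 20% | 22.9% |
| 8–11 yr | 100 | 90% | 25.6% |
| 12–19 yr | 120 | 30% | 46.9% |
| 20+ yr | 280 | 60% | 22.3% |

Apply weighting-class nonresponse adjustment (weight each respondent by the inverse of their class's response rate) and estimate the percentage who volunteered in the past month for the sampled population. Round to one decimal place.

Each respondent's weight = sampled/responded in their class; summing within a class gives n_sampled, so:
  0–5 yr: 100 × 29.5 = 2950
  6–7 yr: 80 × 22.9 = 1832
  8–11 yr: 100 × 25.6 = 2560
  12–19 yr: 120 × 46.9 = 5628
  20+ yr: 280 × 22.3 = 6244
Adjusted estimate = 19,214 / 680 = 28.2559 → 28.3%.

28.3%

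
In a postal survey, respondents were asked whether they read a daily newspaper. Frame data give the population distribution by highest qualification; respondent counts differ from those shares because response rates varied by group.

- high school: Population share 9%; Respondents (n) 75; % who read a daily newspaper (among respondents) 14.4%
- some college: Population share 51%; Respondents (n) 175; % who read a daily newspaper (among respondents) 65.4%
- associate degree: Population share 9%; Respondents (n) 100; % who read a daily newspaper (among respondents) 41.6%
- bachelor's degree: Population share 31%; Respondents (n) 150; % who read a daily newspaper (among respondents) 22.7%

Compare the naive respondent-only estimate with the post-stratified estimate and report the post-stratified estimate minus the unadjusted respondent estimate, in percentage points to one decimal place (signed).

+5.3 percentage points

Without adjustment, the pooled respondent share is:
  (75/500)×14.4 + (175/500)×65.4 + (100/500)×41.6 + (150/500)×22.7 = 40.18%
Post-stratifying to population shares instead:
  0.09×14.4 + 0.51×65.4 + 0.09×41.6 + 0.31×22.7 = 45.431%
Difference = 45.431 − 40.18 = 5.251 pp.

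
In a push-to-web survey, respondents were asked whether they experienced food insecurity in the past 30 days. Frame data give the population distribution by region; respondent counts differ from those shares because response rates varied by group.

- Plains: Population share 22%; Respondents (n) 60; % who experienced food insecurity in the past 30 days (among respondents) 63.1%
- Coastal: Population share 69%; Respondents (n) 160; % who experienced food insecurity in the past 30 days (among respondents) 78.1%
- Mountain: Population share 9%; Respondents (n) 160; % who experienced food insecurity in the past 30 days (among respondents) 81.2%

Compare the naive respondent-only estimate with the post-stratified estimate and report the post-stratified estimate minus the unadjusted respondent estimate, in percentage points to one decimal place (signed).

-2.0 percentage points

Naive respondent-only estimate (weights = respondent counts):
  (60/380)×63.1 + (160/380)×78.1 + (160/380)×81.2 = 77.0368%
Post-stratified estimate weights by population shares:
  0.22×63.1 + 0.69×78.1 + 0.09×81.2 = 75.079%
Difference = 75.079 − 77.0368 = -1.9578 pp.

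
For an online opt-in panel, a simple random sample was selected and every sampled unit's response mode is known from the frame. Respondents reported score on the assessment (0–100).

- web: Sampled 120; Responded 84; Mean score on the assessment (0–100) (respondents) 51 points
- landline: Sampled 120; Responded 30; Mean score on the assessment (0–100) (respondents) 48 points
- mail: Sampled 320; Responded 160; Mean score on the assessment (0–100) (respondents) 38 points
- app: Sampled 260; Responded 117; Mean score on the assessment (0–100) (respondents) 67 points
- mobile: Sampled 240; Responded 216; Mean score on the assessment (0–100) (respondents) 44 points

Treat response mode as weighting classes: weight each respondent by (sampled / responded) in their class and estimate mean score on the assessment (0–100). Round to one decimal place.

49.1

Response rates by class: web 84/120 = 70%, landline 30/120 = 25%, mail 160/320 = 50%, app 117/260 = 45%, mobile 216/240 = 90%.
Inverse-response-rate weighting restores each class to its sampled count, so class totals weight by n_sampled:
  web: 120 × 51 = 6120
  landline: 120 × 48 = 5760
  mail: 320 × 38 = 12,160
  app: 260 × 67 = 17,420
  mobile: 240 × 44 = 10,560
Adjusted estimate = 52,020 / 1,060 = 49.0755 → 49.1.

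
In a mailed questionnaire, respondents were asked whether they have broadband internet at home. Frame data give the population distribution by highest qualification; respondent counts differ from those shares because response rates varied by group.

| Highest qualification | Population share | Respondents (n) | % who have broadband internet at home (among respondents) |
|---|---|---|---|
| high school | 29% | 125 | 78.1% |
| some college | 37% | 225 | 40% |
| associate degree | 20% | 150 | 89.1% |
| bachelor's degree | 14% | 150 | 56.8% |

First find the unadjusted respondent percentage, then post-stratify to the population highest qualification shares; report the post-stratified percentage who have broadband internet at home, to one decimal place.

63.2%

Unadjusted (pooled respondent) estimate weights by respondent counts:
  (125/650)×78.1 + (225/650)×40 + (150/650)×89.1 + (150/650)×56.8 = 62.5346%
Post-stratifying to population shares instead:
  0.29×78.1 + 0.37×40 + 0.2×89.1 + 0.14×56.8 = 63.221%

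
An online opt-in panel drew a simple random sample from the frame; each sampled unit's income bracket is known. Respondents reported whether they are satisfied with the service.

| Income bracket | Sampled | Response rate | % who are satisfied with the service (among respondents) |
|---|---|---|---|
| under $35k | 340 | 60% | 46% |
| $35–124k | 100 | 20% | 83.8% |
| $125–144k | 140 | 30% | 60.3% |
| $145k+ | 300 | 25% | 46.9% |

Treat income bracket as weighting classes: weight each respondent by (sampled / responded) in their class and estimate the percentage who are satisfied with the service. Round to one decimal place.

Weighting each respondent by the inverse class response rate inflates each class back to its sampled size, so the class weight is n_sampled:
  under $35k: 340 × 46 = 15,640
  $35–124k: 100 × 83.8 = 8380
  $125–144k: 140 × 60.3 = 8442
  $145k+: 300 × 46.9 = 14,070
Adjusted estimate = 46,532 / 880 = 52.8773 → 52.9%.

52.9%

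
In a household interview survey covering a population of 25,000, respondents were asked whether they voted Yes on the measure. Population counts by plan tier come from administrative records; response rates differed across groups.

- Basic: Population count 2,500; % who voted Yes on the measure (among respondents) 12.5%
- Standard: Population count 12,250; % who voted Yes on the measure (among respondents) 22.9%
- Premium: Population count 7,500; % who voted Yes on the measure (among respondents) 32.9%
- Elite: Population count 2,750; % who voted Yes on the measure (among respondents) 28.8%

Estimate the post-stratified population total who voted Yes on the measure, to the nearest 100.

6,400

Each cell contributes its population count × the respondent rate:
  Basic: 2,500 × 12.5% = 312.5
  Standard: 12,250 × 22.9% = 2805.25
  Premium: 7,500 × 32.9% = 2467.5
  Elite: 2,750 × 28.8% = 792
Estimated total = 6377.25 → 6,400.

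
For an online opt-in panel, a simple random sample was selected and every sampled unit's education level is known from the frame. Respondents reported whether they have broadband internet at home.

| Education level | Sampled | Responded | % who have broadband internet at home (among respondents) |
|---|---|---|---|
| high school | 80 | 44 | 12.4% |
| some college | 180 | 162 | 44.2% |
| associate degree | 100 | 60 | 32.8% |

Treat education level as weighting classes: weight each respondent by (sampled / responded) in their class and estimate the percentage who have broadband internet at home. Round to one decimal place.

Class response rates: high school 44/80 = 55%, some college 162/180 = 90%, associate degree 60/100 = 60%.
With weight = n_sampled/n_responded per class, the weighted class total is n_sampled:
  high school: 80 × 12.4 = 992
  some college: 180 × 44.2 = 7956
  associate degree: 100 × 32.8 = 3280
Adjusted estimate = 12,228 / 360 = 33.9667 → 34.0%.

34.0%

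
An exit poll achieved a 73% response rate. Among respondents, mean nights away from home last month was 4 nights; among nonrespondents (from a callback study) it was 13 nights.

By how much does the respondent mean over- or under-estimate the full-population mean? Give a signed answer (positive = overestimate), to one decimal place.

-2.4

Nonresponse fraction = 1 − 0.73 = 0.27.
Bias = (nonresponse fraction) × (respondent mean − nonrespondent mean)
     = 0.27 × (4 − 13) = 0.27 × -9 = -2.43.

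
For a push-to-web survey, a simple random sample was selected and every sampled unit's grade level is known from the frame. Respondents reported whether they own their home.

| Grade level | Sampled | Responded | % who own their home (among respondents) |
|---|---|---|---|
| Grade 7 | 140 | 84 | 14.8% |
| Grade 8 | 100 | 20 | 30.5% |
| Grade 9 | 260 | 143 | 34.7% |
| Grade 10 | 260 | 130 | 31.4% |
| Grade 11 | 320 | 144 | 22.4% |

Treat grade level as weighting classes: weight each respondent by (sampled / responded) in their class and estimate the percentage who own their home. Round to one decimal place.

Response rates by class: Grade 7 84/140 = 60%, Grade 8 20/100 = 20%, Grade 9 143/260 = 55%, Grade 10 130/260 = 50%, Grade 11 144/320 = 45%.
With weight = n_sampled/n_responded per class, the weighted class total is n_sampled:
  Grade 7: 140 × 14.8 = 2072
  Grade 8: 100 × 30.5 = 3050
  Grade 9: 260 × 34.7 = 9022
  Grade 10: 260 × 31.4 = 8164
  Grade 11: 320 × 22.4 = 7168
Adjusted estimate = 29,476 / 1,080 = 27.2926 → 27.3%.

27.3%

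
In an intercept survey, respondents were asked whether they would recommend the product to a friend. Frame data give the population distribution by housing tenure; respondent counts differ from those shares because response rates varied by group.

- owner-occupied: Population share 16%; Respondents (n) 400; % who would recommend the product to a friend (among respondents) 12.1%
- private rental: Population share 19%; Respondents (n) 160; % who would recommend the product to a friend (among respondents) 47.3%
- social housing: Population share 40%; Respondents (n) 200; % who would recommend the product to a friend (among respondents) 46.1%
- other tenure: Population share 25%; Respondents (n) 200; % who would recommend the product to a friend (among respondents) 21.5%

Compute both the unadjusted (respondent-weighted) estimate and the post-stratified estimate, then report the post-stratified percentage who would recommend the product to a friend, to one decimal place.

Without adjustment, the pooled respondent share is:
  (400/960)×12.1 + (160/960)×47.3 + (200/960)×46.1 + (200/960)×21.5 = 27.0083%
Post-stratifying to population shares instead:
  0.16×12.1 + 0.19×47.3 + 0.4×46.1 + 0.25×21.5 = 34.738%

34.7%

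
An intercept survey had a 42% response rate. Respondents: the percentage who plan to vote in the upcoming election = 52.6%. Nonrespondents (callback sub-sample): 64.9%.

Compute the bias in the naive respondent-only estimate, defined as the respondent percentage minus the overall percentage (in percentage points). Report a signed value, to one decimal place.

-7.1 percentage points

Nonresponse fraction = 1 − 0.42 = 0.58.
Bias = (nonresponse fraction) × (respondent percentage − nonrespondent percentage)
     = 0.58 × (52.6 − 64.9) = 0.58 × -12.3 = -7.134.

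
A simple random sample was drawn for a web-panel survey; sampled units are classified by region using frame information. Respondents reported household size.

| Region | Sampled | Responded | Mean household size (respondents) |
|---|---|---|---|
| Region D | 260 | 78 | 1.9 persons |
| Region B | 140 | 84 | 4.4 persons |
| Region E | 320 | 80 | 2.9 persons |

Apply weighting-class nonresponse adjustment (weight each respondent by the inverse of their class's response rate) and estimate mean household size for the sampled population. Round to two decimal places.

2.83

Response rates by class: Region D 78/260 = 30%, Region B 84/140 = 60%, Region E 80/320 = 25%.
Each respondent's weight = sampled/responded in their class; summing within a class gives n_sampled, so:
  Region D: 260 × 1.9 = 494
  Region B: 140 × 4.4 = 616
  Region E: 320 × 2.9 = 928
Adjusted estimate = 2038 / 720 = 2.83056 → 2.83.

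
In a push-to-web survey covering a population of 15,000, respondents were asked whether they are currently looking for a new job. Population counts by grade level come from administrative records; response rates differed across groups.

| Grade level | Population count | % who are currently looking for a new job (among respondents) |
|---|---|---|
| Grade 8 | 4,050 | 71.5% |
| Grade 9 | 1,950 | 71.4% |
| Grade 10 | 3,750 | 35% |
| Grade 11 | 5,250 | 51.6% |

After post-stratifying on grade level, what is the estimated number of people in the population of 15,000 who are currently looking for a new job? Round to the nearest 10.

8,310

Each cell contributes its population count × the respondent rate:
  Grade 8: 4,050 × 71.5% = 2895.75
  Grade 9: 1,950 × 71.4% = 1392.3
  Grade 10: 3,750 × 35% = 1312.5
  Grade 11: 5,250 × 51.6% = 2709
Estimated total = 8309.55 → 8,310.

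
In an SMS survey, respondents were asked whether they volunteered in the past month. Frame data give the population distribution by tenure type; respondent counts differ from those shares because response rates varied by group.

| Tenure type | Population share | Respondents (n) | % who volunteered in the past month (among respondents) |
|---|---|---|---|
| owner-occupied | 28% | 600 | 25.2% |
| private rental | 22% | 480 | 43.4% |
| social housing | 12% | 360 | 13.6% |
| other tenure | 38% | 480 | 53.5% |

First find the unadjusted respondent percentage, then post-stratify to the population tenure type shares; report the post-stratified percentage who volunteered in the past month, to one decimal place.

Without adjustment, the pooled respondent share is:
  (600/1920)×25.2 + (480/1920)×43.4 + (360/1920)×13.6 + (480/1920)×53.5 = 34.65%
Post-stratified estimate weights by population shares:
  0.28×25.2 + 0.22×43.4 + 0.12×13.6 + 0.38×53.5 = 38.566%

38.6%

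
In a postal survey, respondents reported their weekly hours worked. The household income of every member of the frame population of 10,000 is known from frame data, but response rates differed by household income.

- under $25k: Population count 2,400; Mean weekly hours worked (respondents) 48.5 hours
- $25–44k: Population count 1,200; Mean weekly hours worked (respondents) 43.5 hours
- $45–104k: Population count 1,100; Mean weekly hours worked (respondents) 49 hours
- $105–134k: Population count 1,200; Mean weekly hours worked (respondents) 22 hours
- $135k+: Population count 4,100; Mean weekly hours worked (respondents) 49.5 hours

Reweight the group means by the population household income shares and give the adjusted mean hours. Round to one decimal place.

45.2

Each cell contributes population-share × respondent value:
  under $25k: (2,400/10,000) × 48.5 = 11.64
  $25–44k: (1,200/10,000) × 43.5 = 5.22
  $45–104k: (1,100/10,000) × 49 = 5.39
  $105–134k: (1,200/10,000) × 22 = 2.64
  $135k+: (4,100/10,000) × 49.5 = 20.295
Post-stratified estimate = 45.185 → 45.2.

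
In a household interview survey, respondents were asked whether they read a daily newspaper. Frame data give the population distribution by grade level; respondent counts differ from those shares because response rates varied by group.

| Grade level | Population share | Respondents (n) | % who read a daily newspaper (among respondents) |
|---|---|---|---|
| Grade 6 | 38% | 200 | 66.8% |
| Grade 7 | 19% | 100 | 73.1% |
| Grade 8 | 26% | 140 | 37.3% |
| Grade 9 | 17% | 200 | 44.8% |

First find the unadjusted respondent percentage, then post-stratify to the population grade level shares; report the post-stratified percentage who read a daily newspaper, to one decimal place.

Unadjusted (pooled respondent) estimate weights by respondent counts:
  (200/640)×66.8 + (100/640)×73.1 + (140/640)×37.3 + (200/640)×44.8 = 54.4562%
Post-stratified estimate weights by population shares:
  0.38×66.8 + 0.19×73.1 + 0.26×37.3 + 0.17×44.8 = 56.587%

56.6%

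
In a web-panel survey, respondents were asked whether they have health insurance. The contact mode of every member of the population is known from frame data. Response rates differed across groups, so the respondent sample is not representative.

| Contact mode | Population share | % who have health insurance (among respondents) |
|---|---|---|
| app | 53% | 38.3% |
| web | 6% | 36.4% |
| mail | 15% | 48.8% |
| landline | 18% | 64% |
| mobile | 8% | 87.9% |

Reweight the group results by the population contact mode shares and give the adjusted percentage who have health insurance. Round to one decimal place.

Weight each group's respondent value by its population share:
  app: 0.53 × 38.3 = 20.299
  web: 0.06 × 36.4 = 2.184
  mail: 0.15 × 48.8 = 7.32
  landline: 0.18 × 64 = 11.52
  mobile: 0.08 × 87.9 = 7.032
Post-stratified estimate = 48.355 → 48.4%.

48.4%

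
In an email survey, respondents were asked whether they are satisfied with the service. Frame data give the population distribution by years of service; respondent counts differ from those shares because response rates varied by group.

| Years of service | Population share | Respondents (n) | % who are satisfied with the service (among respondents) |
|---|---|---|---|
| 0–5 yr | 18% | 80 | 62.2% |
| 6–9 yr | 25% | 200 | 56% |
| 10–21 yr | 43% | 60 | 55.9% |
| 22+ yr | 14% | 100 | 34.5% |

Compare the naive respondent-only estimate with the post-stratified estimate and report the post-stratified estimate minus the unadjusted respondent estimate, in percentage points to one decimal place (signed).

Naive respondent-only estimate (weights = respondent counts):
  (80/440)×62.2 + (200/440)×56 + (60/440)×55.9 + (100/440)×34.5 = 52.2273%
Post-stratified estimate weights by population shares:
  0.18×62.2 + 0.25×56 + 0.43×55.9 + 0.14×34.5 = 54.063%
Difference = 54.063 − 52.2273 = 1.8357 pp.

+1.8 percentage points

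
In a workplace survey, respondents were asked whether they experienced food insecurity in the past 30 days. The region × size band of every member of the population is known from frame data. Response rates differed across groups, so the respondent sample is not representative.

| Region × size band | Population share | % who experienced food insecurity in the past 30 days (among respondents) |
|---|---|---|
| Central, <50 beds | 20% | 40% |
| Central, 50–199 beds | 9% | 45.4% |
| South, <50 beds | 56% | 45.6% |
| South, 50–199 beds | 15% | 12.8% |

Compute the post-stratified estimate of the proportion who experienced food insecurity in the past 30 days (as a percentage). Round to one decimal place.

Each cell contributes population-share × respondent value:
  Central, <50 beds: 0.2 × 40 = 8
  Central, 50–199 beds: 0.09 × 45.4 = 4.086
  South, <50 beds: 0.56 × 45.6 = 25.536
  South, 50–199 beds: 0.15 × 12.8 = 1.92
Post-stratified estimate = 39.542 → 39.5%.

39.5%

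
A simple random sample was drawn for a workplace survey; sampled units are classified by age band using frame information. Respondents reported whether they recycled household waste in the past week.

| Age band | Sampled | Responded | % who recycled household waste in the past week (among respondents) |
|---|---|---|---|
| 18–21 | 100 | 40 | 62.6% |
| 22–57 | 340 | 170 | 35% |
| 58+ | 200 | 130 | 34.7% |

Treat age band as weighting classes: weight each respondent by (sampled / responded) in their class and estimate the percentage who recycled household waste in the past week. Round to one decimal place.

Response rates by class: 18–21 40/100 = 40%, 22–57 170/340 = 50%, 58+ 130/200 = 65%.
With weight = n_sampled/n_responded per class, the weighted class total is n_sampled:
  18–21: 100 × 62.6 = 6260
  22–57: 340 × 35 = 11,900
  58+: 200 × 34.7 = 6940
Adjusted estimate = 25,100 / 640 = 39.2188 → 39.2%.

39.2%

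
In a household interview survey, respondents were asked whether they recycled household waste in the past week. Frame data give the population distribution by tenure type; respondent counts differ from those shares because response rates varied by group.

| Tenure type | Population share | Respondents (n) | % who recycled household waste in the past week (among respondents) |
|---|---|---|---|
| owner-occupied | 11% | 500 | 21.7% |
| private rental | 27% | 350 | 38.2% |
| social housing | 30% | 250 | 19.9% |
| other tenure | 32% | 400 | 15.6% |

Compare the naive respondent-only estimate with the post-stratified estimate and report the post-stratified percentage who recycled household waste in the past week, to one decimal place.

Naive respondent-only estimate (weights = respondent counts):
  (500/1500)×21.7 + (350/1500)×38.2 + (250/1500)×19.9 + (400/1500)×15.6 = 23.6233%
Post-stratified estimate weights by population shares:
  0.11×21.7 + 0.27×38.2 + 0.3×19.9 + 0.32×15.6 = 23.663%

23.7%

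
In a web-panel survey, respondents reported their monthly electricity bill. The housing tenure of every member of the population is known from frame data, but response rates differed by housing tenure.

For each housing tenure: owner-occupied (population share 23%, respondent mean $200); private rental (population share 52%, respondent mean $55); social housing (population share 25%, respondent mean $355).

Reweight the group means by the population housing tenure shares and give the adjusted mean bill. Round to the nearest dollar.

Reweight to the known housing tenure distribution:
  owner-occupied: 0.23 × 200 = 46
  private rental: 0.52 × 55 = 28.6
  social housing: 0.25 × 355 = 88.75
Post-stratified estimate = 163.35 → $163.

$163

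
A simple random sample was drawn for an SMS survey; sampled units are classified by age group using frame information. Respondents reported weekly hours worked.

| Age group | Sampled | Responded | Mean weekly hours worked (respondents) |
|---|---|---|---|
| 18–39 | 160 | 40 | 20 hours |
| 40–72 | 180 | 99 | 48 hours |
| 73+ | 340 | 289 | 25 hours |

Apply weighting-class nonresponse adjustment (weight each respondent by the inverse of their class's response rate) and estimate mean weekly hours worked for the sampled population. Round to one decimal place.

29.9

Class response rates: 18–39 40/160 = 25%, 40–72 99/180 = 55%, 73+ 289/340 = 85%.
Each respondent's weight = sampled/responded in their class; summing within a class gives n_sampled, so:
  18–39: 160 × 20 = 3200
  40–72: 180 × 48 = 8640
  73+: 340 × 25 = 8500
Adjusted estimate = 20,340 / 680 = 29.9118 → 29.9.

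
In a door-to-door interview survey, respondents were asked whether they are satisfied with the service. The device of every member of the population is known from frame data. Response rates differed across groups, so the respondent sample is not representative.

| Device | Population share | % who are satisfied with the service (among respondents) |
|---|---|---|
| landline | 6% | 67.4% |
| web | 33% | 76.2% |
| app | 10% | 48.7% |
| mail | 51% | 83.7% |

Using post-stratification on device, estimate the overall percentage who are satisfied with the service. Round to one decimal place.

76.7%

Post-stratification weights by population share, not respondent share:
  landline: 0.06 × 67.4 = 4.044
  web: 0.33 × 76.2 = 25.146
  app: 0.1 × 48.7 = 4.87
  mail: 0.51 × 83.7 = 42.687
Post-stratified estimate = 76.747 → 76.7%.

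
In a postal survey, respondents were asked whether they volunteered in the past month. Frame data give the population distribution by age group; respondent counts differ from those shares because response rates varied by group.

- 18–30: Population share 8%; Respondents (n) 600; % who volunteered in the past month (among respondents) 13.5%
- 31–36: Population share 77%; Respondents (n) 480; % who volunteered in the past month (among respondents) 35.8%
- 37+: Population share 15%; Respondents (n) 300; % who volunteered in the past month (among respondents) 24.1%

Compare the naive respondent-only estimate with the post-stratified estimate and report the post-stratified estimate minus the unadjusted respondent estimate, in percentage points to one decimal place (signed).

Naive respondent-only estimate (weights = respondent counts):
  (600/1380)×13.5 + (480/1380)×35.8 + (300/1380)×24.1 = 23.5609%
Post-stratifying to population shares instead:
  0.08×13.5 + 0.77×35.8 + 0.15×24.1 = 32.261%
Difference = 32.261 − 23.5609 = 8.7001 pp.

+8.7 percentage points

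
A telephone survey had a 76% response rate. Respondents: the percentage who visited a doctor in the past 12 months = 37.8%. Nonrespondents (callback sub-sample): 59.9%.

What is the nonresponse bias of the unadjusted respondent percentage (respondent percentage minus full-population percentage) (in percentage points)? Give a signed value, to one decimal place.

Nonresponse fraction = 1 − 0.76 = 0.24.
Bias = (nonresponse fraction) × (respondent percentage − nonrespondent percentage)
     = 0.24 × (37.8 − 59.9) = 0.24 × -22.1 = -5.304.

-5.3 percentage points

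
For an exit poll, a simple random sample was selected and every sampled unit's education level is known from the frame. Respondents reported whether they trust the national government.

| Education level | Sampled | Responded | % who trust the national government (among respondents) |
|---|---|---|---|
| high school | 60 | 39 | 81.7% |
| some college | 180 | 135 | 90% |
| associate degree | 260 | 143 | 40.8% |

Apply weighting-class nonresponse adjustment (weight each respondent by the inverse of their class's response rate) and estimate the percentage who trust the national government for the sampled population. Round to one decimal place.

Response rates by class: high school 39/60 = 65%, some college 135/180 = 75%, associate degree 143/260 = 55%.
Each respondent's weight = sampled/responded in their class; summing within a class gives n_sampled, so:
  high school: 60 × 81.7 = 4902
  some college: 180 × 90 = 16,200
  associate degree: 260 × 40.8 = 10,608
Adjusted estimate = 31,710 / 500 = 63.42 → 63.4%.

63.4%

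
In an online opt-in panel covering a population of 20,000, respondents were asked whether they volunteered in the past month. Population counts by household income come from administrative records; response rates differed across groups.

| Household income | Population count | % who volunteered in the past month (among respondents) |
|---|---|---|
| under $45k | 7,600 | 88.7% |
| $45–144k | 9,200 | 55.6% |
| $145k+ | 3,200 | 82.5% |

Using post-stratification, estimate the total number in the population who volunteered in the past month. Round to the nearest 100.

Apply each group's respondent rate to its population count:
  under $45k: 7,600 × 88.7% = 6741.2
  $45–144k: 9,200 × 55.6% = 5115.2
  $145k+: 3,200 × 82.5% = 2640
Estimated total = 14496.4 → 14,500.

14,500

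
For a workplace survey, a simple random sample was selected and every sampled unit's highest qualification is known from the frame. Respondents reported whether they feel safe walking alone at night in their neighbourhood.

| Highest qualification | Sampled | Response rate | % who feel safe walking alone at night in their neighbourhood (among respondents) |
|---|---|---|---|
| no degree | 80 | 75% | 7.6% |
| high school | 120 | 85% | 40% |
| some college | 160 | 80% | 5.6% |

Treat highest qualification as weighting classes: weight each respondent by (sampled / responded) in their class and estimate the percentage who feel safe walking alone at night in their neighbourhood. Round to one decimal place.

Each respondent's weight = sampled/responded in their class; summing within a class gives n_sampled, so:
  no degree: 80 × 7.6 = 608
  high school: 120 × 40 = 4800
  some college: 160 × 5.6 = 896
Adjusted estimate = 6304 / 360 = 17.5111 → 17.5%.

17.5%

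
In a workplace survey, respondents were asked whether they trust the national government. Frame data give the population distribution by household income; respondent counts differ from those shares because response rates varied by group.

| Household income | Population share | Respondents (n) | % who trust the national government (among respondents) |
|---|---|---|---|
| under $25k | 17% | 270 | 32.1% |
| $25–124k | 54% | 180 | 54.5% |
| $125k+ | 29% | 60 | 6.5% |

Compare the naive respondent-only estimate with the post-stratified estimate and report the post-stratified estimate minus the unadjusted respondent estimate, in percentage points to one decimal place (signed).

-0.2 percentage points

Without adjustment, the pooled respondent share is:
  (270/510)×32.1 + (180/510)×54.5 + (60/510)×6.5 = 36.9941%
Post-stratified estimate weights by population shares:
  0.17×32.1 + 0.54×54.5 + 0.29×6.5 = 36.772%
Difference = 36.772 − 36.9941 = -0.2221 pp.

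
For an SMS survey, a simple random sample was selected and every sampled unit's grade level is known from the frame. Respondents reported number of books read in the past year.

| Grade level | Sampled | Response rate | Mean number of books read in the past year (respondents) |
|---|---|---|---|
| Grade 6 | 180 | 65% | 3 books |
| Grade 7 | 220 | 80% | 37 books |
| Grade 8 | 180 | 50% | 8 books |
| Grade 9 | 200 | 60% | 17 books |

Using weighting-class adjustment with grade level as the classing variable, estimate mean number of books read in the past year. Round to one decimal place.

17.3

With weight = n_sampled/n_responded per class, the weighted class total is n_sampled:
  Grade 6: 180 × 3 = 540
  Grade 7: 220 × 37 = 8140
  Grade 8: 180 × 8 = 1440
  Grade 9: 200 × 17 = 3400
Adjusted estimate = 13,520 / 780 = 17.3333 → 17.3.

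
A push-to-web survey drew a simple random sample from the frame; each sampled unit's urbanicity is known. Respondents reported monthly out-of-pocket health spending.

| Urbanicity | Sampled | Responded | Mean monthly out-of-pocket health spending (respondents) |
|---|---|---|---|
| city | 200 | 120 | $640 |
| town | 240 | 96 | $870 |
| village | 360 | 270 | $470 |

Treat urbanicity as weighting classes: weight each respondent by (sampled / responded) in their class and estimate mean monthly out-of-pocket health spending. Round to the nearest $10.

Response rates by class: city 120/200 = 60%, town 96/240 = 40%, village 270/360 = 75%.
Each respondent's weight = sampled/responded in their class; summing within a class gives n_sampled, so:
  city: 200 × 640 = 128,000
  town: 240 × 870 = 208,800
  village: 360 × 470 = 169,200
Adjusted estimate = 506,000 / 800 = 632.5 → $630.

$630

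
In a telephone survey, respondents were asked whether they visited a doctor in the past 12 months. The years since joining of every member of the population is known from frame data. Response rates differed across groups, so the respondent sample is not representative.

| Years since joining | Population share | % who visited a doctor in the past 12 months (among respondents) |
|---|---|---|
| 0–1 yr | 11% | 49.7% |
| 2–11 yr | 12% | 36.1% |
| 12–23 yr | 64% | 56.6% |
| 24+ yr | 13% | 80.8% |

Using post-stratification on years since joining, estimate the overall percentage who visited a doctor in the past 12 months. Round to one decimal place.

Each cell contributes population-share × respondent value:
  0–1 yr: 0.11 × 49.7 = 5.467
  2–11 yr: 0.12 × 36.1 = 4.332
  12–23 yr: 0.64 × 56.6 = 36.224
  24+ yr: 0.13 × 80.8 = 10.504
Post-stratified estimate = 56.527 → 56.5%.

56.5%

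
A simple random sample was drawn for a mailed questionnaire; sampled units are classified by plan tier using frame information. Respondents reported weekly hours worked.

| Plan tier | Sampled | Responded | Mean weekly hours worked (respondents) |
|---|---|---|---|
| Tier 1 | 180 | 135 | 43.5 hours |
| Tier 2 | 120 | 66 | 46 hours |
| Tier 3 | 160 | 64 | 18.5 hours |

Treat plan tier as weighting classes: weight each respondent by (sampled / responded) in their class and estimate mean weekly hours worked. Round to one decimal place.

Response rates by class: Tier 1 135/180 = 75%, Tier 2 66/120 = 55%, Tier 3 64/160 = 40%.
Each respondent's weight = sampled/responded in their class; summing within a class gives n_sampled, so:
  Tier 1: 180 × 43.5 = 7830
  Tier 2: 120 × 46 = 5520
  Tier 3: 160 × 18.5 = 2960
Adjusted estimate = 16,310 / 460 = 35.4565 → 35.5.

35.5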